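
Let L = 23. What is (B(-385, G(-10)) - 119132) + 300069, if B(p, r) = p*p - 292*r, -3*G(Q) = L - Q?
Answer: 332374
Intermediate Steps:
G(Q) = -23/3 + Q/3 (G(Q) = -(23 - Q)/3 = -23/3 + Q/3)
B(p, r) = p² - 292*r
(B(-385, G(-10)) - 119132) + 300069 = (((-385)² - 292*(-23/3 + (⅓)*(-10))) - 119132) + 300069 = ((148225 - 292*(-23/3 - 10/3)) - 119132) + 300069 = ((148225 - 292*(-11)) - 119132) + 300069 = ((148225 + 3212) - 119132) + 300069 = (151437 - 119132) + 300069 = 32305 + 300069 = 332374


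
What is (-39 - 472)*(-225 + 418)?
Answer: -98623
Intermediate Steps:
(-39 - 472)*(-225 + 418) = -511*193 = -98623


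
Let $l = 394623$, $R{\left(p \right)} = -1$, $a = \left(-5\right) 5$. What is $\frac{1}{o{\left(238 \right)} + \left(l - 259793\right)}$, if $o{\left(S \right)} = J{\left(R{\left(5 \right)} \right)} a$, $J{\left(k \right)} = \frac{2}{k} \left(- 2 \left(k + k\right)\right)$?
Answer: $\frac{1}{135030} \approx 7.4058 \cdot 10^{-6}$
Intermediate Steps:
$a = -25$
$J{\left(k \right)} = -8$ ($J{\left(k \right)} = \frac{2}{k} \left(- 2 \cdot 2 k\right) = \frac{2}{k} \left(- 4 k\right) = -8$)
$o{\left(S \right)} = 200$ ($o{\left(S \right)} = \left(-8\right) \left(-25\right) = 200$)
$\frac{1}{o{\left(238 \right)} + \left(l - 259793\right)} = \frac{1}{200 + \left(394623 - 259793\right)} = \frac{1}{200 + 134830} = \frac{1}{135030}$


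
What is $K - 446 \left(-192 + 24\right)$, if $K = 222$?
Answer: $75150$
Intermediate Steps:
$K - 446 \left(-192 + 24\right) = 222 - 446 \left(-192 + 24\right) = 222 - -74928 = 222 + 74928 = 75150$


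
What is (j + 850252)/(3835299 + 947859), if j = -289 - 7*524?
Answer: 846295/4783158 ≈ 0.17693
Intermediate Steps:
j = -3957 (j = -289 - 3668 = -3957)
(j + 850252)/(3835299 + 947859) = (-3957 + 850252)/(3835299 + 947859) = 846295/4783158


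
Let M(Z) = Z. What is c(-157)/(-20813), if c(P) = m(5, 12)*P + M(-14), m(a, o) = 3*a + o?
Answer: 4253/20813 ≈ 0.20434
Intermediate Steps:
m(a, o) = o + 3*a
c(P) = -14 + 27*P (c(P) = (12 + 3*5)*P - 14 = (12 + 15)*P - 14 = 27*P - 14 = -14 + 27*P)
c(-157)/(-20813) = (-14 + 27*(-157))/(-20813) = (-14 - 4239)*(-1/20813) = -4253*(-1/20813) = 4253/20813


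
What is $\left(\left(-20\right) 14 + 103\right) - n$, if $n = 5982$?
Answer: $-6159$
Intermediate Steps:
$\left(\left(-20\right) 14 + 103\right) - n = \left(\left(-20\right) 14 + 103\right) - 5982 = \left(-280 + 103\right) - 5982 = -177 - 5982 = -6159$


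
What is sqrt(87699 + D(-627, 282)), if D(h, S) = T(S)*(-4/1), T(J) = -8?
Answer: sqrt(87731) ≈ 296.19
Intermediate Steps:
D(h, S) = 32 (D(h, S) = -(-32)/1 = -(-32) = -8*(-4) = 32)
sqrt(87699 + D(-627, 282)) = sqrt(87699 + 32) = sqrt(87731)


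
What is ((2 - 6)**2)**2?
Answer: 256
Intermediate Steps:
((2 - 6)**2)**2 = ((-4)**2)**2 = 16**2 = 256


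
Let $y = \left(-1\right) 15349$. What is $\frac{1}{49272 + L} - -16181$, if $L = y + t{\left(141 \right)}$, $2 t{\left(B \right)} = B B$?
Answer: $\frac{1419510589}{87727} \approx 16181.0$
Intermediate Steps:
$t{\left(B \right)} = \frac{B^{2}}{2}$ ($t{\left(B \right)} = \frac{B B}{2} = \frac{B^{2}}{2}$)
$y = -15349$
$L = - \frac{10817}{2}$ ($L = -15349 + \frac{141^{2}}{2} = -15349 + \frac{1}{2} \cdot 19881 = -15349 + \frac{19881}{2} = - \frac{10817}{2} \approx -5408.5$)
$\frac{1}{49272 + L} - -16181 = \frac{1}{49272 - \frac{10817}{2}} - -16181 = \frac{1}{\frac{87727}{2}} + 16181 = \frac{2}{87727} + 16181 = \frac{1419510589}{87727}$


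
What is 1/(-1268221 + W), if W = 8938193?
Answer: 1/7669972 ≈ 1.3038e-7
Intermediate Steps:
1/(-1268221 + W) = 1/(-1268221 + 8938193) = 1/7669972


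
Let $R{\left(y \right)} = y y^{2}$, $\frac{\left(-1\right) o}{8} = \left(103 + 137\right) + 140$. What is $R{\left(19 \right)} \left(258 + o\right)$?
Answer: $-19081738$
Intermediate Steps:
$o = -3040$ ($o = - 8 \left(\left(103 + 137\right) + 140\right) = - 8 \left(240 + 140\right) = \left(-8\right) 380 = -3040$)
$R{\left(y \right)} = y^{3}$
$R{\left(19 \right)} \left(258 + o\right) = 19^{3} \left(258 - 3040\right) = 6859 \left(-2782\right) = -19081738$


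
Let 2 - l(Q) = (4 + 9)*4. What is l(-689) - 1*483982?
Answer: -484032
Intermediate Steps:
l(Q) = -50 (l(Q) = 2 - (4 + 9)*4 = 2 - 13*4 = 2 - 1*52 = 2 - 52 = -50)
l(-689) - 1*483982 = -50 - 1*483982 = -50 - 483982 = -484032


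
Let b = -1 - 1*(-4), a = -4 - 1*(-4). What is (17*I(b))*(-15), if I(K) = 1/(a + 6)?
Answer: -85/2 ≈ -42.500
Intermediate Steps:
a = 0 (a = -4 + 4 = 0)
b = 3 (b = -1 + 4 = 3)
I(K) = 1/6 (I(K) = 1/(0 + 6) = 1/6)
(17*I(b))*(-15) = (17*(1/6))*(-15) = (17/6)*(-15) = -85/2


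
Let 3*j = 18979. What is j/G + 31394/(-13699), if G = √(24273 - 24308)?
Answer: -31394/13699 - 18979*I*√35/105 ≈ -2.2917 - 1069.3*I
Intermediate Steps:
j = 18979/3 (j = (⅓)*18979 = 18979/3 ≈ 6326.3)
G = I*√35 (G = √(-35) = I*√35 ≈ 5.9161*I)
j/G + 31394/(-13699) = 18979/(3*((I*√35))) + 31394/(-13699) = 18979*(-I*√35/35)/3 + 31394*(-1/13699) = -18979*I*√35/105 - 31394/13699 = -31394/13699 - 18979*I*√35/105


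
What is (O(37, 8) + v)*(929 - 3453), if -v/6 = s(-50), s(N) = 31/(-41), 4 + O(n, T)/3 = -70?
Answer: 22503984/41 ≈ 5.4888e+5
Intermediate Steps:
O(n, T) = -222 (O(n, T) = -12 + 3*(-70) = -12 - 210 = -222)
s(N) = -31/41 (s(N) = 31*(-1/41) = -31/41)
v = 186/41 (v = -6*(-31/41) = 186/41 ≈ 4.5366)
(O(37, 8) + v)*(929 - 3453) = (-222 + 186/41)*(929 - 3453) = -8916/41*(-2524) = 22503984/41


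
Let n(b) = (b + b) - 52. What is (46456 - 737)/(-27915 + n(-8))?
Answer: -45719/27983 ≈ -1.6338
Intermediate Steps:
n(b) = -52 + 2*b (n(b) = 2*b - 52 = -52 + 2*b)
(46456 - 737)/(-27915 + n(-8)) = (46456 - 737)/(-27915 + (-52 + 2*(-8))) = 45719/(-27915 + (-52 - 16)) = 45719/(-27915 - 68) = 45719/(-27983) = 45719*(-1/27983) = -45719/27983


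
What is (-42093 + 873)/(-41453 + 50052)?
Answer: -41220/8599 ≈ -4.7936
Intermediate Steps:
(-42093 + 873)/(-41453 + 50052) = -41220/8599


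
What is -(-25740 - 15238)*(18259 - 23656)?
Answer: -221158266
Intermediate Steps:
-(-25740 - 15238)*(18259 - 23656) = -(-40978)*(-5397) = -1*221158266 = -221158266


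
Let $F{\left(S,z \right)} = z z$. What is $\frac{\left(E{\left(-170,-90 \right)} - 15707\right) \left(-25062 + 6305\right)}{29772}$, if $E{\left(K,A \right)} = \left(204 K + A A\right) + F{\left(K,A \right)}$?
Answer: $\frac{641245559}{29772} \approx 21539.0$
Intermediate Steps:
$F{\left(S,z \right)} = z^{2}$
$E{\left(K,A \right)} = 2 A^{2} + 204 K$ ($E{\left(K,A \right)} = \left(204 K + A A\right) + A^{2} = \left(204 K + A^{2}\right) + A^{2} = \left(A^{2} + 204 K\right) + A^{2} = 2 A^{2} + 204 K$)
$\frac{\left(E{\left(-170,-90 \right)} - 15707\right) \left(-25062 + 6305\right)}{29772} = \frac{\left(\left(2 \left(-90\right)^{2} + 204 \left(-170\right)\right) - 15707\right) \left(-25062 + 6305\right)}{29772} = \left(\left(2 \cdot 8100 - 34680\right) - 15707\right) \left(-18757\right) \frac{1}{29772} = \left(\left(16200 - 34680\right) - 15707\right) \left(-18757\right) \frac{1}{29772} = \left(-18480 - 15707\right) \left(-18757\right) \frac{1}{29772} = \left(-34187\right) \left(-18757\right) \frac{1}{29772} = 641245559 \cdot \frac{1}{29772} = \frac{641245559}{29772}$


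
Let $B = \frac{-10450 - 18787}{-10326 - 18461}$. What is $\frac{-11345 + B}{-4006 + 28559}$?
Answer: $- \frac{326559278}{706807211} \approx -0.46202$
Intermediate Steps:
$B = \frac{29237}{28787}$ ($B = - \frac{29237}{-28787} = \left(-29237\right) \left(- \frac{1}{28787}\right) = \frac{29237}{28787} \approx 1.0156$)
$\frac{-11345 + B}{-4006 + 28559} = \frac{-11345 + \frac{29237}{28787}}{-4006 + 28559} = - \frac{326559278}{28787 \cdot 24553} = \left(- \frac{326559278}{28787}\right) \frac{1}{24553} = - \frac{326559278}{706807211}$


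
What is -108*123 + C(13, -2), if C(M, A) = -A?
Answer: -13282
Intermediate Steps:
-108*123 + C(13, -2) = -108*123 - 1*(-2) = -13284 + 2 = -13282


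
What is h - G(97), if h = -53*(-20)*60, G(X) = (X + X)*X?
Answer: 44782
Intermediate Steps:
G(X) = 2*X² (G(X) = (2*X)*X = 2*X²)
h = 63600 (h = 1060*60 = 63600)
h - G(97) = 63600 - 2*97² = 63600 - 2*9409 = 63600 - 1*18818 = 63600 - 18818 = 44782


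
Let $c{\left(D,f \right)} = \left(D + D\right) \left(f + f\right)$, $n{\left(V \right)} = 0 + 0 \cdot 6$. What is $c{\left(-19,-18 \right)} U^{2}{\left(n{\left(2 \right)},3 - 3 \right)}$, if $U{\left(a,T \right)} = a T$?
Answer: $0$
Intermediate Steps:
$n{\left(V \right)} = 0$ ($n{\left(V \right)} = 0 + 0 = 0$)
$c{\left(D,f \right)} = 4 D f$ ($c{\left(D,f \right)} = 2 D 2 f = 4 D f$)
$U{\left(a,T \right)} = T a$
$c{\left(-19,-18 \right)} U^{2}{\left(n{\left(2 \right)},3 - 3 \right)} = 4 \left(-19\right) \left(-18\right) \left(\left(3 - 3\right) 0\right)^{2} = 1368 \left(\left(3 - 3\right) 0\right)^{2} = 1368 \left(0 \cdot 0\right)^{2} = 1368 \cdot 0^{2} = 1368 \cdot 0 = 0$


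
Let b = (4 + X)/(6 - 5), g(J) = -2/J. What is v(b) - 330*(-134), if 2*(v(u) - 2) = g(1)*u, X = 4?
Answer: 44214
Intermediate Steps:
b = 8 (b = (4 + 4)/(6 - 5) = 8/1 = 8*1 = 8)
v(u) = 2 - u (v(u) = 2 + ((-2/1)*u)/2 = 2 + ((-2*1)*u)/2 = 2 + (-2*u)/2 = 2 - u)
v(b) - 330*(-134) = (2 - 1*8) - 330*(-134) = (2 - 8) + 44220 = -6 + 44220 = 44214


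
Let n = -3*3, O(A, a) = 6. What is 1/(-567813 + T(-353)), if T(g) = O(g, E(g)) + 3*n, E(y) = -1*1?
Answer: -1/567834 ≈ -1.7611e-6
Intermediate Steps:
E(y) = -1
n = -9
T(g) = -21 (T(g) = 6 + 3*(-9) = 6 - 27 = -21)
1/(-567813 + T(-353)) = 1/(-567813 - 21) = 1/(-567834) = -1/567834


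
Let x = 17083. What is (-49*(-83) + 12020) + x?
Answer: 33170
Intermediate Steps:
(-49*(-83) + 12020) + x = (-49*(-83) + 12020) + 17083 = (4067 + 12020) + 17083 = 16087 + 17083 = 33170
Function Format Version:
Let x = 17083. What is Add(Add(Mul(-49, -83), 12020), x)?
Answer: 33170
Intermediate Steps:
Add(Add(Mul(-49, -83), 12020), x) = Add(Add(Mul(-49, -83), 12020), 17083) = Add(Add(4067, 12020), 17083) = Add(16087, 17083) = 33170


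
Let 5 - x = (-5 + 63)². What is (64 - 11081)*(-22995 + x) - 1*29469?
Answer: 290312549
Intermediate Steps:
x = -3359 (x = 5 - (-5 + 63)² = 5 - 1*58² = 5 - 1*3364 = 5 - 3364 = -3359)
(64 - 11081)*(-22995 + x) - 1*29469 = (64 - 11081)*(-22995 - 3359) - 1*29469 = -11017*(-26354) - 29469 = 290342018 - 29469 = 290312549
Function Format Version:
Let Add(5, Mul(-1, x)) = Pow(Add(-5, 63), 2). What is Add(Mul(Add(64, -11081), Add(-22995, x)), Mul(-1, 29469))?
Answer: 290312549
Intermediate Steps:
x = -3359 (x = Add(5, Mul(-1, Pow(Add(-5, 63), 2))) = Add(5, Mul(-1, Pow(58, 2))) = Add(5, Mul(-1, 3364)) = Add(5, -3364) = -3359)
Add(Mul(Add(64, -11081), Add(-22995, x)), Mul(-1, 29469)) = Add(Mul(Add(64, -11081), Add(-22995, -3359)), Mul(-1, 29469)) = Add(Mul(-11017, -26354), -29469) = Add(290342018, -29469) = 290312549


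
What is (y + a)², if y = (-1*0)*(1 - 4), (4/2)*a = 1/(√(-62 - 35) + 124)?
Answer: (124 - I*√97)²/957654916 ≈ 1.5955e-5 - 2.5505e-6*I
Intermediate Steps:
a = 1/(2*(124 + I*√97)) (a = 1/(2*(√(-62 - 35) + 124)) = 1/(2*(√(-97) + 124)) = 1/(2*(I*√97 + 124)) = 1/(2*(124 + I*√97)) ≈ 0.004007 - 0.00031826*I)
y = 0 (y = 0*(-3) = 0)
(y + a)² = (0 + (62/15473 - I*√97/30946))² = (62/15473 - I*√97/30946)²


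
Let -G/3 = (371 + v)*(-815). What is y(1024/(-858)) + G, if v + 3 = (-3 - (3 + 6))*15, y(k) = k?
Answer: 197193628/429 ≈ 4.5966e+5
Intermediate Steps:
v = -183 (v = -3 + (-3 - (3 + 6))*15 = -3 + (-3 - 1*9)*15 = -3 + (-3 - 9)*15 = -3 - 12*15 = -3 - 180 = -183)
G = 459660 (G = -3*(371 - 183)*(-815) = -564*(-815) = -3*(-153220) = 459660)
y(1024/(-858)) + G = 1024/(-858) + 459660 = 1024*(-1/858) + 459660 = -512/429 + 459660 = 197193628/429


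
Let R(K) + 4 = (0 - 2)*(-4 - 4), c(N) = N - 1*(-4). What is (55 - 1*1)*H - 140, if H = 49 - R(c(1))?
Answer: 1858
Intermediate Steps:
c(N) = 4 + N (c(N) = N + 4 = 4 + N)
R(K) = 12 (R(K) = -4 + (0 - 2)*(-4 - 4) = -4 - 2*(-8) = -4 + 16 = 12)
H = 37 (H = 49 - 1*12 = 49 - 12 = 37)
(55 - 1*1)*H - 140 = (55 - 1*1)*37 - 140 = (55 - 1)*37 - 140 = 54*37 - 140 = 1998 - 140 = 1858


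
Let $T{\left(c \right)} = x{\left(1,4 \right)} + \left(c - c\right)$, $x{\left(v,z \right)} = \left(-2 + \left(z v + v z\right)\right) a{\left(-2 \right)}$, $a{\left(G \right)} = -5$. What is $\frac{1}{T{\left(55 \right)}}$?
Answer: $- \frac{1}{30} \approx -0.033333$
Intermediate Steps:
$x{\left(v,z \right)} = 10 - 10 v z$ ($x{\left(v,z \right)} = \left(-2 + \left(z v + v z\right)\right) \left(-5\right) = \left(-2 + \left(v z + v z\right)\right) \left(-5\right) = \left(-2 + 2 v z\right) \left(-5\right) = 10 - 10 v z$)
$T{\left(c \right)} = -30$ ($T{\left(c \right)} = \left(10 - 10 \cdot 4\right) + \left(c - c\right) = \left(10 - 40\right) + 0 = -30 + 0 = -30$)
$\frac{1}{T{\left(55 \right)}} = \frac{1}{-30} = - \frac{1}{30}$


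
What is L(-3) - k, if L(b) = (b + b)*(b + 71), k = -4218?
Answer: 3810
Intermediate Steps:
L(b) = 2*b*(71 + b) (L(b) = (2*b)*(71 + b) = 2*b*(71 + b))
L(-3) - k = 2*(-3)*(71 - 3) - 1*(-4218) = 2*(-3)*68 + 4218 = -408 + 4218 = 3810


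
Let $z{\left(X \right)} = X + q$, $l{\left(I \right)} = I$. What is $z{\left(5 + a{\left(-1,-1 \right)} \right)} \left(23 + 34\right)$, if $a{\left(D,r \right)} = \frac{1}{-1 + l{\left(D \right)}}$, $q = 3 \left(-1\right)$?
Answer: $\frac{171}{2} \approx 85.5$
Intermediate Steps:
$q = -3$
$a{\left(D,r \right)} = \frac{1}{-1 + D}$
$z{\left(X \right)} = -3 + X$ ($z{\left(X \right)} = X - 3 = -3 + X$)
$z{\left(5 + a{\left(-1,-1 \right)} \right)} \left(23 + 34\right) = \left(-3 + \left(5 + \frac{1}{-1 - 1}\right)\right) \left(23 + 34\right) = \left(-3 + \left(5 + \frac{1}{-2}\right)\right) 57 = \left(-3 + \left(5 - \frac{1}{2}\right)\right) 57 = \left(-3 + \frac{9}{2}\right) 57 = \frac{3}{2} \cdot 57 = \frac{171}{2}$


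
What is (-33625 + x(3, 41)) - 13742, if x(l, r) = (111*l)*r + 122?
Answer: -33592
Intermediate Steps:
x(l, r) = 122 + 111*l*r (x(l, r) = 111*l*r + 122 = 122 + 111*l*r)
(-33625 + x(3, 41)) - 13742 = (-33625 + (122 + 111*3*41)) - 13742 = (-33625 + (122 + 13653)) - 13742 = (-33625 + 13775) - 13742 = -19850 - 13742 = -33592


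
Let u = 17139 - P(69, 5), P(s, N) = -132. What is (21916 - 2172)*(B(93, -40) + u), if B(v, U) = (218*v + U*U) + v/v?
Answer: 772898624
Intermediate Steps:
B(v, U) = 1 + U² + 218*v (B(v, U) = (218*v + U²) + 1 = (U² + 218*v) + 1 = 1 + U² + 218*v)
u = 17271 (u = 17139 - 1*(-132) = 17139 + 132 = 17271)
(21916 - 2172)*(B(93, -40) + u) = (21916 - 2172)*((1 + (-40)² + 218*93) + 17271) = 19744*((1 + 1600 + 20274) + 17271) = 19744*(21875 + 17271) = 19744*39146 = 772898624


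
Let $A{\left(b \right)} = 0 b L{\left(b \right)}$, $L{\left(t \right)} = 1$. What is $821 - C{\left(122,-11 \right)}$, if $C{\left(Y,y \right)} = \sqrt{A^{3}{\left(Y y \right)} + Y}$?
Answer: $821 - \sqrt{122} \approx 809.96$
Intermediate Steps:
$A{\left(b \right)} = 0$ ($A{\left(b \right)} = 0 b 1 = 0 \cdot 1 = 0$)
$C{\left(Y,y \right)} = \sqrt{Y}$ ($C{\left(Y,y \right)} = \sqrt{0^{3} + Y} = \sqrt{0 + Y} = \sqrt{Y}$)
$821 - C{\left(122,-11 \right)} = 821 - \sqrt{122}$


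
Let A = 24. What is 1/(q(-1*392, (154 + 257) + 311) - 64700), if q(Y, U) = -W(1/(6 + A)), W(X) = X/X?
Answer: -1/64701 ≈ -1.5456e-5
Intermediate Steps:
W(X) = 1
q(Y, U) = -1 (q(Y, U) = -1*1 = -1)
1/(q(-1*392, (154 + 257) + 311) - 64700) = 1/(-1 - 64700) = 1/(-64701) = -1/64701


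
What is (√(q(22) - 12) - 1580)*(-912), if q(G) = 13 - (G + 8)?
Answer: 1440960 - 912*I*√29 ≈ 1.441e+6 - 4911.3*I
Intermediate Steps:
q(G) = 5 - G (q(G) = 13 - (8 + G) = 13 + (-8 - G) = 5 - G)
(√(q(22) - 12) - 1580)*(-912) = (√((5 - 1*22) - 12) - 1580)*(-912) = (√((5 - 22) - 12) - 1580)*(-912) = (√(-17 - 12) - 1580)*(-912) = (√(-29) - 1580)*(-912) = (I*√29 - 1580)*(-912) = (-1580 + I*√29)*(-912) = 1440960 - 912*I*√29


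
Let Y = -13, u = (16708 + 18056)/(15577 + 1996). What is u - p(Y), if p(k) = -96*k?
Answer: -21896340/17573 ≈ -1246.0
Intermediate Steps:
u = 34764/17573 ≈ 1.9783
u - p(Y) = 34764/17573 - (-96)*(-13) = 34764/17573 - 1*1248 = 34764/17573 - 1248 = -21896340/17573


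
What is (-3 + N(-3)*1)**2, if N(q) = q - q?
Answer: 9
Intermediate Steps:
N(q) = 0
(-3 + N(-3)*1)**2 = (-3 + 0*1)**2 = (-3 + 0)**2 = (-3)**2 = 9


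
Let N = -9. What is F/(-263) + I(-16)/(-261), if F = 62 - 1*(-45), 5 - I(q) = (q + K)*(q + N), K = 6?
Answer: 36508/68643 ≈ 0.53185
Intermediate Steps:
I(q) = 5 - (-9 + q)*(6 + q) (I(q) = 5 - (q + 6)*(q - 9) = 5 - (6 + q)*(-9 + q) = 5 - (-9 + q)*(6 + q))
F = 107 (F = 62 + 45 = 107)
F/(-263) + I(-16)/(-261) = 107/(-263) + (59 - 1*(-16)² + 3*(-16))/(-261) = 107*(-1/263) + (59 - 1*256 - 48)*(-1/261) = -107/263 + (59 - 256 - 48)*(-1/261) = -107/263 - 245*(-1/261) = -107/263 + 245/261 = 36508/68643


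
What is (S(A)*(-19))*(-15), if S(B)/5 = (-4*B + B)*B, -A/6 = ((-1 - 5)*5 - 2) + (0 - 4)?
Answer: -199454400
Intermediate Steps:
A = 216 (A = -6*(((-1 - 5)*5 - 2) + (0 - 4)) = -6*((-6*5 - 2) - 4) = -6*((-30 - 2) - 4) = -6*(-32 - 4) = -6*(-36) = 216)
S(B) = -15*B² (S(B) = 5*((-4*B + B)*B) = 5*((-3*B)*B) = 5*(-3*B²) = -15*B²)
(S(A)*(-19))*(-15) = (-15*216²*(-19))*(-15) = (-15*46656*(-19))*(-15) = -699840*(-19)*(-15) = 13296960*(-15) = -199454400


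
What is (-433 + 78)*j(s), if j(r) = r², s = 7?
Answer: -17395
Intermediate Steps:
(-433 + 78)*j(s) = (-433 + 78)*7² = -355*49 = -17395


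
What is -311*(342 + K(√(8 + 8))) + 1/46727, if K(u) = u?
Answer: -5028105561/46727 ≈ -1.0761e+5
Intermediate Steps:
-311*(342 + K(√(8 + 8))) + 1/46727 = -311*(342 + √(8 + 8)) + 1/46727 = -311*(342 + √16) + 1/46727 = -311*(342 + 4) + 1/46727 = -311*346 + 1/46727 = -107606 + 1/46727 = -5028105561/46727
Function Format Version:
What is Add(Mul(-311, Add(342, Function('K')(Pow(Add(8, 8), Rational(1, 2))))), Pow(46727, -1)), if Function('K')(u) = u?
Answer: Rational(-5028105561, 46727) ≈ -1.0761e+5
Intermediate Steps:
Add(Mul(-311, Add(342, Function('K')(Pow(Add(8, 8), Rational(1, 2))))), Pow(46727, -1)) = Add(Mul(-311, Add(342, Pow(Add(8, 8), Rational(1, 2)))), Pow(46727, -1)) = Add(Mul(-311, Add(342, Pow(16, Rational(1, 2)))), Rational(1, 46727)) = Add(Mul(-311, Add(342, 4)), Rational(1, 46727)) = Add(Mul(-311, 346), Rational(1, 46727)) = Add(-107606, Rational(1, 46727)) = Rational(-5028105561, 46727)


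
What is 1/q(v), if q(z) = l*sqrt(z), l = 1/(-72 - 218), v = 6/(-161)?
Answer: 145*I*sqrt(966)/3 ≈ 1502.2*I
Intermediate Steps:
v = -6/161 (v = 6*(-1/161) = -6/161 ≈ -0.037267)
l = -1/290 (l = 1/(-290) = -1/290 ≈ -0.0034483)
q(z) = -sqrt(z)/290
1/q(v) = 1/(-I*sqrt(966)/46690) = 145*I*sqrt(966)/3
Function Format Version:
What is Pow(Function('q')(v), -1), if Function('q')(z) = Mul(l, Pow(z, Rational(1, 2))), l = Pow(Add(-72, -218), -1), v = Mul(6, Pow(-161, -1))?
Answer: Mul(Rational(145, 3), I, Pow(966, Rational(1, 2))) ≈ Mul(1502.2, I)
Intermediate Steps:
v = Rational(-6, 161) (v = Mul(6, Rational(-1, 161)) = Rational(-6, 161) ≈ -0.037267)
l = Rational(-1, 290) (l = Pow(-290, -1) = Rational(-1, 290) ≈ -0.0034483)
Function('q')(z) = Mul(Rational(-1, 290), Pow(z, Rational(1, 2)))
Pow(Function('q')(v), -1) = Pow(Mul(Rational(-1, 290), Pow(Rational(-6, 161), Rational(1, 2))), -1) = Pow(Mul(Rational(-1, 290), Mul(Rational(1, 161), I, Pow(966, Rational(1, 2)))), -1) = Pow(Mul(Rational(-1, 46690), I, Pow(966, Rational(1, 2))), -1) = Mul(Rational(145, 3), I, Pow(966, Rational(1, 2)))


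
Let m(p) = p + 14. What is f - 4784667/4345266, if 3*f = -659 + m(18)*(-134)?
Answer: -2390042767/1448422 ≈ -1650.1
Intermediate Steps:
m(p) = 14 + p
f = -1649 (f = (-659 + (14 + 18)*(-134))/3 = (-659 + 32*(-134))/3 = (-659 - 4288)/3 = (1/3)*(-4947) = -1649)
f - 4784667/4345266 = -1649 - 4784667/4345266 = -1649 - 1*1594889/1448422 = -1649 - 1594889/1448422 = -2390042767/1448422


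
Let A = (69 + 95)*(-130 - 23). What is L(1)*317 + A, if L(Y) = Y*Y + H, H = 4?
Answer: -23507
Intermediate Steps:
L(Y) = 4 + Y**2 (L(Y) = Y*Y + 4 = Y**2 + 4 = 4 + Y**2)
A = -25092 (A = 164*(-153) = -25092)
L(1)*317 + A = (4 + 1**2)*317 - 25092 = (4 + 1)*317 - 25092 = 5*317 - 25092 = 1585 - 25092 = -23507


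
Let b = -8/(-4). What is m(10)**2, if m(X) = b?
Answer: 4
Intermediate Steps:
b = 2 (b = -8*(-1/4) = 2)
m(X) = 2
m(10)**2 = 2**2 = 4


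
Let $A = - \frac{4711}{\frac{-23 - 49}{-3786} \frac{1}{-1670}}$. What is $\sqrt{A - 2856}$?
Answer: $\frac{\sqrt{14892828594}}{6} \approx 20339.0$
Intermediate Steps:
$A = \frac{2482155235}{6}$ ($A = - \frac{4711}{\left(-23 - 49\right) \left(- \frac{1}{3786}\right) \left(- \frac{1}{1670}\right)} = - \frac{4711}{\left(-72\right) \left(- \frac{1}{3786}\right) \left(- \frac{1}{1670}\right)} = - \frac{4711}{\frac{12}{631} \left(- \frac{1}{1670}\right)} = - \frac{4711}{- \frac{6}{526885}} = \left(-4711\right) \left(- \frac{526885}{6}\right) = \frac{2482155235}{6} \approx 4.1369 \cdot 10^{8}$)
$\sqrt{A - 2856} = \sqrt{\frac{2482155235}{6} - 2856} = \sqrt{\frac{2482138099}{6}} = \frac{\sqrt{14892828594}}{6}$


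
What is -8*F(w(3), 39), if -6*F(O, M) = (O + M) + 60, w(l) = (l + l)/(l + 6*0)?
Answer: 404/3 ≈ 134.67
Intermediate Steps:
w(l) = 2 (w(l) = (2*l)/(l + 0) = (2*l)/l = 2)
F(O, M) = -10 - M/6 - O/6 (F(O, M) = -((O + M) + 60)/6 = -((M + O) + 60)/6 = -(60 + M + O)/6 = -10 - M/6 - O/6)
-8*F(w(3), 39) = -8*(-10 - 1/6*39 - 1/6*2) = -8*(-10 - 13/2 - 1/3) = -8*(-101/6) = 404/3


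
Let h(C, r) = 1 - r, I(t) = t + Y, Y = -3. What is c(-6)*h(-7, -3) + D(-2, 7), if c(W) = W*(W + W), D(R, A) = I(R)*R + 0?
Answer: 298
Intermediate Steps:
I(t) = -3 + t (I(t) = t - 3 = -3 + t)
D(R, A) = R*(-3 + R) (D(R, A) = (-3 + R)*R + 0 = R*(-3 + R) + 0 = R*(-3 + R))
c(W) = 2*W² (c(W) = W*(2*W) = 2*W²)
c(-6)*h(-7, -3) + D(-2, 7) = (2*(-6)²)*(1 - 1*(-3)) - 2*(-3 - 2) = (2*36)*(1 + 3) - 2*(-5) = 72*4 + 10 = 288 + 10 = 298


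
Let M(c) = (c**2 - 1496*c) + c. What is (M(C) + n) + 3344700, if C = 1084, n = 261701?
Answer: 3160877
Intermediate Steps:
M(c) = c**2 - 1495*c
(M(C) + n) + 3344700 = (1084*(-1495 + 1084) + 261701) + 3344700 = (1084*(-411) + 261701) + 3344700 = (-445524 + 261701) + 3344700 = -183823 + 3344700 = 3160877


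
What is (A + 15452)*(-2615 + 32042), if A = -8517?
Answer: 204076245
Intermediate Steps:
(A + 15452)*(-2615 + 32042) = (-8517 + 15452)*(-2615 + 32042) = 6935*29427 = 204076245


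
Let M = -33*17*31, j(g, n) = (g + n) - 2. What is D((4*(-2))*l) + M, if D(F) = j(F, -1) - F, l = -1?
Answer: -17394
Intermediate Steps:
j(g, n) = -2 + g + n
M = -17391 (M = -561*31 = -17391)
D(F) = -3 (D(F) = (-2 + F - 1) - F = (-3 + F) - F = -3)
D((4*(-2))*l) + M = -3 - 17391 = -17394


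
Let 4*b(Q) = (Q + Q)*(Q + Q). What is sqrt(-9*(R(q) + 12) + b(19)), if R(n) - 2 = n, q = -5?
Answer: 2*sqrt(70) ≈ 16.733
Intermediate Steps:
R(n) = 2 + n
b(Q) = Q**2 (b(Q) = ((Q + Q)*(Q + Q))/4 = ((2*Q)*(2*Q))/4 = (4*Q**2)/4 = Q**2)
sqrt(-9*(R(q) + 12) + b(19)) = sqrt(-9*((2 - 5) + 12) + 19**2) = sqrt(-9*(-3 + 12) + 361) = sqrt(-9*9 + 361) = sqrt(-81 + 361) = sqrt(280) = 2*sqrt(70)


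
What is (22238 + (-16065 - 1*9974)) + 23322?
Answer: 19521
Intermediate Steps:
(22238 + (-16065 - 1*9974)) + 23322 = (22238 + (-16065 - 9974)) + 23322 = (22238 - 26039) + 23322 = -3801 + 23322 = 19521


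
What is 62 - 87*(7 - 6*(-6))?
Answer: -3679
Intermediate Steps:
62 - 87*(7 - 6*(-6)) = 62 - 87*(7 + 36) = 62 - 87*43 = 62 - 3741 = -3679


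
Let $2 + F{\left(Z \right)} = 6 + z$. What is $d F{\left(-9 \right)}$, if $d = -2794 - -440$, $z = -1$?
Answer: $-7062$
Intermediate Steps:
$F{\left(Z \right)} = 3$ ($F{\left(Z \right)} = -2 + \left(6 - 1\right) = -2 + 5 = 3$)
$d = -2354$ ($d = -2794 + 440 = -2354$)
$d F{\left(-9 \right)} = \left(-2354\right) 3 = -7062$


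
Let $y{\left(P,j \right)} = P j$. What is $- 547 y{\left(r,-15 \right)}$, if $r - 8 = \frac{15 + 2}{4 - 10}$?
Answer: $\frac{84785}{2} \approx 42393.0$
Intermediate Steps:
$r = \frac{31}{6}$ ($r = 8 + \frac{15 + 2}{4 - 10} = 8 + \frac{17}{-6} = 8 + 17 \left(- \frac{1}{6}\right) = 8 - \frac{17}{6} = \frac{31}{6} \approx 5.1667$)
$- 547 y{\left(r,-15 \right)} = - 547 \cdot \frac{31}{6} \left(-15\right) = \left(-547\right) \left(- \frac{155}{2}\right) = \frac{84785}{2}$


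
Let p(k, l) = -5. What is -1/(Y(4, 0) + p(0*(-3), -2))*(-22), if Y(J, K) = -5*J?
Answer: -22/25 ≈ -0.88000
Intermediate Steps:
-1/(Y(4, 0) + p(0*(-3), -2))*(-22) = -1/(-5*4 - 5)*(-22) = -1/(-20 - 5)*(-22) = -1/(-25)*(-22) = -1*(-1/25)*(-22) = (1/25)*(-22) = -22/25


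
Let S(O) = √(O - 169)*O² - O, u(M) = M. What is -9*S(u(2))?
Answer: 18 - 36*I*√167 ≈ 18.0 - 465.22*I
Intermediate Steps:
S(O) = -O + O²*√(-169 + O) (S(O) = √(-169 + O)*O² - O = O²*√(-169 + O) - O = -O + O²*√(-169 + O))
-9*S(u(2)) = -18*(-1 + 2*√(-169 + 2)) = -18*(-1 + 2*√(-167)) = -18*(-1 + 2*(I*√167)) = -18*(-1 + 2*I*√167) = -9*(-2 + 4*I*√167) = 18 - 36*I*√167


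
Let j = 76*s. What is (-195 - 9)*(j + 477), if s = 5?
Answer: -174828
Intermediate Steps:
j = 380 (j = 76*5 = 380)
(-195 - 9)*(j + 477) = (-195 - 9)*(380 + 477) = -204*857 = -174828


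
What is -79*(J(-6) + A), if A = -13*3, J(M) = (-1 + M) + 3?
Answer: 3397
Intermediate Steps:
J(M) = 2 + M
A = -39
-79*(J(-6) + A) = -79*((2 - 6) - 39) = -79*(-4 - 39) = -79*(-43) = 3397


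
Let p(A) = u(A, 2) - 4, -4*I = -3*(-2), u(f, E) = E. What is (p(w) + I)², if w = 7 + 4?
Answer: 49/4 ≈ 12.250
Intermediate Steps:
w = 11
I = -3/2 (I = -(-3)*(-2)/4 = -¼*6 = -3/2 ≈ -1.5000)
p(A) = -2 (p(A) = 2 - 4 = -2)
(p(w) + I)² = (-2 - 3/2)² = (-7/2)² = 49/4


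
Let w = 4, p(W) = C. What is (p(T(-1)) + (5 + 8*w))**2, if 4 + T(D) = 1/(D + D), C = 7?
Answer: 1936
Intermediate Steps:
T(D) = -4 + 1/(2*D) (T(D) = -4 + 1/(D + D) = -4 + 1/(2*D))
p(W) = 7
(p(T(-1)) + (5 + 8*w))**2 = (7 + (5 + 8*4))**2 = (7 + (5 + 32))**2 = (7 + 37)**2 = 44**2 = 1936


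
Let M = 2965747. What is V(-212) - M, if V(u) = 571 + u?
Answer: -2965388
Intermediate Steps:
V(-212) - M = (571 - 212) - 1*2965747 = 359 - 2965747 = -2965388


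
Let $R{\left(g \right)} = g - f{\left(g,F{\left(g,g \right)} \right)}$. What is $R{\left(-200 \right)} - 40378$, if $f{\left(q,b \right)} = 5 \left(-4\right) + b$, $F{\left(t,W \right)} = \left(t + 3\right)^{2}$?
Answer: $-79367$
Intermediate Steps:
$F{\left(t,W \right)} = \left(3 + t\right)^{2}$
$f{\left(q,b \right)} = -20 + b$
$R{\left(g \right)} = 20 + g - \left(3 + g\right)^{2}$ ($R{\left(g \right)} = g - \left(-20 + \left(3 + g\right)^{2}\right) = 20 + g - \left(3 + g\right)^{2}$)
$R{\left(-200 \right)} - 40378 = \left(20 - 200 - \left(3 - 200\right)^{2}\right) - 40378 = \left(20 - 200 - \left(-197\right)^{2}\right) - 40378 = \left(20 - 200 - 38809\right) - 40378 = -38989 - 40378 = -79367$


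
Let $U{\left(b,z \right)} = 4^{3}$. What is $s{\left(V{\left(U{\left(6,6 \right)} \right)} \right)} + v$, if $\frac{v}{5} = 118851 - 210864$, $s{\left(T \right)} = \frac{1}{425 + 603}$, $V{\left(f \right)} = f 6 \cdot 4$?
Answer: $- \frac{472946819}{1028} \approx -4.6007 \cdot 10^{5}$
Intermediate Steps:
$U{\left(b,z \right)} = 64$
$V{\left(f \right)} = 24 f$ ($V{\left(f \right)} = 6 f 4 = 24 f$)
$s{\left(T \right)} = \frac{1}{1028}$
$v = -460065$ ($v = 5 \left(118851 - 210864\right) = 5 \left(-92013\right) = -460065$)
$s{\left(V{\left(U{\left(6,6 \right)} \right)} \right)} + v = \frac{1}{1028} - 460065 = - \frac{472946819}{1028}$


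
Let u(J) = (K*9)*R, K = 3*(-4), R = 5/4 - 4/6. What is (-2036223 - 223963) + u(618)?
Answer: -2260249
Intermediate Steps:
R = 7/12 (R = 5*(¼) - 4*⅙ = 5/4 - ⅔ = 7/12 ≈ 0.58333)
K = -12
u(J) = -63 (u(J) = -12*9*(7/12) = -108*7/12 = -63)
(-2036223 - 223963) + u(618) = (-2036223 - 223963) - 63 = -2260186 - 63 = -2260249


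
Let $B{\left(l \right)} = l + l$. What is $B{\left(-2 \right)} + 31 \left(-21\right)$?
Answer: $-655$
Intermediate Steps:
$B{\left(l \right)} = 2 l$
$B{\left(-2 \right)} + 31 \left(-21\right) = 2 \left(-2\right) + 31 \left(-21\right) = -4 - 651 = -655$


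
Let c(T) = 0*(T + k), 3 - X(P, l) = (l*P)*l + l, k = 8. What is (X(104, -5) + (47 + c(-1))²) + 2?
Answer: -381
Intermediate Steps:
X(P, l) = 3 - l - P*l² (X(P, l) = 3 - ((l*P)*l + l) = 3 - ((P*l)*l + l) = 3 - (P*l² + l) = 3 - (l + P*l²) = 3 + (-l - P*l²) = 3 - l - P*l²)
c(T) = 0 (c(T) = 0*(T + 8) = 0*(8 + T) = 0)
(X(104, -5) + (47 + c(-1))²) + 2 = ((3 - 1*(-5) - 1*104*(-5)²) + (47 + 0)²) + 2 = ((3 + 5 - 1*104*25) + 47²) + 2 = ((3 + 5 - 2600) + 2209) + 2 = (-2592 + 2209) + 2 = -383 + 2 = -381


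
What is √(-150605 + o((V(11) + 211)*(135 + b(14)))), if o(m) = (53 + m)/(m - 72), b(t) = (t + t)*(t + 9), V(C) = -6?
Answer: I*√3837314918683041/159623 ≈ 388.08*I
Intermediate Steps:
b(t) = 2*t*(9 + t) (b(t) = (2*t)*(9 + t) = 2*t*(9 + t))
o(m) = (53 + m)/(-72 + m)
√(-150605 + o((V(11) + 211)*(135 + b(14)))) = √(-150605 + (53 + (-6 + 211)*(135 + 2*14*(9 + 14)))/(-72 + (-6 + 211)*(135 + 2*14*(9 + 14)))) = √(-150605 + (53 + 205*(135 + 2*14*23))/(-72 + 205*(135 + 2*14*23))) = √(-150605 + (53 + 205*(135 + 644))/(-72 + 205*(135 + 644))) = √(-150605 + (53 + 205*779)/(-72 + 205*779)) = √(-150605 + (53 + 159695)/(-72 + 159695)) = √(-150605 + 159748/159623) = √(-24039862167/159623) = I*√3837314918683041/159623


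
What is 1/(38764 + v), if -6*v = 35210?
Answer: 3/98687 ≈ 3.0399e-5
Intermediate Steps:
v = -17605/3 (v = -⅙*35210 = -17605/3 ≈ -5868.3)
1/(38764 + v) = 1/(38764 - 17605/3) = 1/(98687/3) = 3/98687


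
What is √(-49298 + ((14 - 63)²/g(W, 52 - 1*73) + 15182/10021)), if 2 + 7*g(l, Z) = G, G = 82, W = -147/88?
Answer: I*√1971711072878965/200420 ≈ 221.55*I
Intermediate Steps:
W = -147/88 (W = -147*1/88 = -147/88 ≈ -1.6705)
g(l, Z) = 80/7 (g(l, Z) = -2/7 + (⅐)*82 = -2/7 + 82/7 = 80/7)
√(-49298 + ((14 - 63)²/g(W, 52 - 1*73) + 15182/10021)) = √(-49298 + ((14 - 63)²/(80/7) + 15182/10021)) = √(-49298 + ((-49)²*(7/80) + 15182*(1/10021))) = √(-49298 + (2401*(7/80) + 15182/10021)) = √(-49298 + (16807/80 + 15182/10021)) = √(-49298 + 169637507/801680) = √(-39351583133/801680) = I*√1971711072878965/200420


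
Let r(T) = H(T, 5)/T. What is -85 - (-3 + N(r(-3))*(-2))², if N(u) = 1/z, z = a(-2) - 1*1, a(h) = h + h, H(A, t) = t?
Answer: -2294/25 ≈ -91.760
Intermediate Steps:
a(h) = 2*h
z = -5 (z = 2*(-2) - 1*1 = -4 - 1 = -5)
r(T) = 5/T
N(u) = -⅕ (N(u) = 1/(-5) = -⅕)
-85 - (-3 + N(r(-3))*(-2))² = -85 - (-3 - ⅕*(-2))² = -85 - (-3 + ⅖)² = -85 - (-13/5)² = -85 - 1*169/25 = -85 - 169/25 = -2294/25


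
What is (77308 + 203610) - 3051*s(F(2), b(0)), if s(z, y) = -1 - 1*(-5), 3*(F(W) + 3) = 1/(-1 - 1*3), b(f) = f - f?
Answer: 268714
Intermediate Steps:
b(f) = 0
F(W) = -37/12 (F(W) = -3 + 1/(3*(-1 - 1*3)) = -3 + 1/(3*(-1 - 3)) = -3 + (⅓)/(-4) = -3 + (⅓)*(-¼) = -3 - 1/12 = -37/12)
s(z, y) = 4 (s(z, y) = -1 + 5 = 4)
(77308 + 203610) - 3051*s(F(2), b(0)) = (77308 + 203610) - 3051*4 = 280918 - 12204 = 268714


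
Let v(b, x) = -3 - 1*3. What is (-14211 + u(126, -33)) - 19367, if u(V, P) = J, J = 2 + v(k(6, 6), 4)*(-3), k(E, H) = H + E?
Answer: -33558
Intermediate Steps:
k(E, H) = E + H
v(b, x) = -6 (v(b, x) = -3 - 3 = -6)
J = 20 (J = 2 - 6*(-3) = 2 + 18 = 20)
u(V, P) = 20
(-14211 + u(126, -33)) - 19367 = (-14211 + 20) - 19367 = -14191 - 19367 = -33558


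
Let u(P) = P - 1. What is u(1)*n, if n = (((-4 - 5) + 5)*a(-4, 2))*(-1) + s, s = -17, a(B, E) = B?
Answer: 0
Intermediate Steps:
u(P) = -1 + P
n = -33 (n = (((-4 - 5) + 5)*(-4))*(-1) - 17 = ((-9 + 5)*(-4))*(-1) - 17 = -4*(-4)*(-1) - 17 = 16*(-1) - 17 = -16 - 17 = -33)
u(1)*n = (-1 + 1)*(-33) = 0*(-33) = 0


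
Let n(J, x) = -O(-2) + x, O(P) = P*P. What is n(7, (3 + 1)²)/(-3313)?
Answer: -12/3313 ≈ -0.0036221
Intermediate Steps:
O(P) = P²
n(J, x) = -4 + x (n(J, x) = -1*(-2)² + x = -1*4 + x = -4 + x)
n(7, (3 + 1)²)/(-3313) = (-4 + (3 + 1)²)/(-3313) = (-4 + 4²)*(-1/3313) = (-4 + 16)*(-1/3313) = 12*(-1/3313) = -12/3313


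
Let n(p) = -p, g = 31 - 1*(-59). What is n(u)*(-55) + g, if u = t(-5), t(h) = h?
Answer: -185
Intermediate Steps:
u = -5
g = 90 (g = 31 + 59 = 90)
n(u)*(-55) + g = -1*(-5)*(-55) + 90 = 5*(-55) + 90 = -275 + 90 = -185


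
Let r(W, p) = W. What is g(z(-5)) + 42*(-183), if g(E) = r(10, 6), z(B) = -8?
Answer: -7676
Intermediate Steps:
g(E) = 10
g(z(-5)) + 42*(-183) = 10 + 42*(-183) = 10 - 7686 = -7676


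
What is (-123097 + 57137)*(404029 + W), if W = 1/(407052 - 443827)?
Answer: -196008932125008/7355 ≈ -2.6650e+10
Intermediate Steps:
W = -1/36775 (W = 1/(-36775) = -1/36775 ≈ -2.7192e-5)
(-123097 + 57137)*(404029 + W) = (-123097 + 57137)*(404029 - 1/36775) = -65960*14858166474/36775 = -196008932125008/7355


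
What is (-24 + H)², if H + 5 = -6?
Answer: 1225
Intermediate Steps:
H = -11 (H = -5 - 6 = -11)
(-24 + H)² = (-24 - 11)² = (-35)² = 1225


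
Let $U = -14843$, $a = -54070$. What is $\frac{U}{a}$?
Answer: $\frac{14843}{54070} \approx 0.27451$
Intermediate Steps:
$\frac{U}{a} = - \frac{14843}{-54070} = \left(-14843\right) \left(- \frac{1}{54070}\right) = \frac{14843}{54070}$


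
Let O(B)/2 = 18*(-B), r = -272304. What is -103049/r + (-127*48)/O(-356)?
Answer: -2356175/24235056 ≈ -0.097222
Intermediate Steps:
O(B) = -36*B (O(B) = 2*(18*(-B)) = 2*(-18*B) = -36*B)
-103049/r + (-127*48)/O(-356) = -103049/(-272304) + (-127*48)/((-36*(-356))) = -103049*(-1/272304) - 6096/12816 = 103049/272304 - 6096*1/12816 = 103049/272304 - 127/267 = -2356175/24235056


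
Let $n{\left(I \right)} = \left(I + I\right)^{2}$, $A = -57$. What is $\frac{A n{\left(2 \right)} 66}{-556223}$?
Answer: $\frac{60192}{556223} \approx 0.10822$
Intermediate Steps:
$n{\left(I \right)} = 4 I^{2}$ ($n{\left(I \right)} = \left(2 I\right)^{2} = 4 I^{2}$)
$\frac{A n{\left(2 \right)} 66}{-556223} = \frac{- 57 \cdot 4 \cdot 2^{2} \cdot 66}{-556223} = - 57 \cdot 4 \cdot 4 \cdot 66 \left(- \frac{1}{556223}\right) = \left(-57\right) 16 \cdot 66 \left(- \frac{1}{556223}\right) = \left(-912\right) 66 \left(- \frac{1}{556223}\right) = \left(-60192\right) \left(- \frac{1}{556223}\right) = \frac{60192}{556223}$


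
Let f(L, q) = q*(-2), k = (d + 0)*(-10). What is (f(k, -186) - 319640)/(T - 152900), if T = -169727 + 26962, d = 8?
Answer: 319268/295665 ≈ 1.0798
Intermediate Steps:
T = -142765
k = -80 (k = (8 + 0)*(-10) = 8*(-10) = -80)
f(L, q) = -2*q
(f(k, -186) - 319640)/(T - 152900) = (-2*(-186) - 319640)/(-142765 - 152900) = (372 - 319640)/(-295665) = -319268*(-1/295665) = 319268/295665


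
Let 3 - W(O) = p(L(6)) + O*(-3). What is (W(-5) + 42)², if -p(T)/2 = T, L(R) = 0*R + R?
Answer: 1764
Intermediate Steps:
L(R) = R (L(R) = 0 + R = R)
p(T) = -2*T
W(O) = 15 + 3*O (W(O) = 3 - (-2*6 + O*(-3)) = 3 - (-12 - 3*O) = 3 + (12 + 3*O) = 15 + 3*O)
(W(-5) + 42)² = ((15 + 3*(-5)) + 42)² = ((15 - 15) + 42)² = (0 + 42)² = 42² = 1764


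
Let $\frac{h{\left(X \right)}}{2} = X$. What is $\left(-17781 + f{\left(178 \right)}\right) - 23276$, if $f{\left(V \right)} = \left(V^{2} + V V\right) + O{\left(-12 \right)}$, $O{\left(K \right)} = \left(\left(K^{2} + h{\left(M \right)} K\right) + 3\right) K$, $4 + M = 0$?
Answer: $19395$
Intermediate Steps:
$M = -4$ ($M = -4 + 0 = -4$)
$h{\left(X \right)} = 2 X$
$O{\left(K \right)} = K \left(3 + K^{2} - 8 K\right)$ ($O{\left(K \right)} = \left(\left(K^{2} + 2 \left(-4\right) K\right) + 3\right) K = \left(\left(K^{2} - 8 K\right) + 3\right) K = \left(3 + K^{2} - 8 K\right) K = K \left(3 + K^{2} - 8 K\right)$)
$f{\left(V \right)} = -2916 + 2 V^{2}$ ($f{\left(V \right)} = \left(V^{2} + V V\right) - 12 \left(3 + \left(-12\right)^{2} - -96\right) = \left(V^{2} + V^{2}\right) - 12 \left(3 + 144 + 96\right) = 2 V^{2} - 2916 = -2916 + 2 V^{2}$)
$\left(-17781 + f{\left(178 \right)}\right) - 23276 = \left(-17781 - \left(2916 - 2 \cdot 178^{2}\right)\right) - 23276 = \left(-17781 + \left(-2916 + 2 \cdot 31684\right)\right) - 23276 = \left(-17781 + \left(-2916 + 63368\right)\right) - 23276 = \left(-17781 + 60452\right) - 23276 = 42671 - 23276 = 19395$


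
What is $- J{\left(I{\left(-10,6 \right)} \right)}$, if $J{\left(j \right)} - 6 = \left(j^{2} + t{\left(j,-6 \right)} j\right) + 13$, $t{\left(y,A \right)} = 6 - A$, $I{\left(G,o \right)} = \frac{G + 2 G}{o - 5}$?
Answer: $-559$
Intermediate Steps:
$I{\left(G,o \right)} = \frac{3 G}{-5 + o}$
$J{\left(j \right)} = 19 + j^{2} + 12 j$ ($J{\left(j \right)} = 6 + \left(\left(j^{2} + \left(6 - -6\right) j\right) + 13\right) = 6 + \left(\left(j^{2} + \left(6 + 6\right) j\right) + 13\right) = 6 + \left(\left(j^{2} + 12 j\right) + 13\right) = 6 + \left(13 + j^{2} + 12 j\right) = 19 + j^{2} + 12 j$)
$- J{\left(I{\left(-10,6 \right)} \right)} = - (19 + \left(3 \left(-10\right) \frac{1}{-5 + 6}\right)^{2} + 12 \cdot 3 \left(-10\right) \frac{1}{-5 + 6}) = - (19 + \left(3 \left(-10\right) 1^{-1}\right)^{2} + 12 \cdot 3 \left(-10\right) 1^{-1}) = - (19 + \left(3 \left(-10\right) 1\right)^{2} + 12 \cdot 3 \left(-10\right) 1) = - (19 + \left(-30\right)^{2} + 12 \left(-30\right)) = - (19 + 900 - 360) = \left(-1\right) 559 = -559$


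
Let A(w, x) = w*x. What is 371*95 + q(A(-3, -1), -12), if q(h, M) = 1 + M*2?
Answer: 35222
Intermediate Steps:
q(h, M) = 1 + 2*M
371*95 + q(A(-3, -1), -12) = 371*95 + (1 + 2*(-12)) = 35245 + (1 - 24) = 35245 - 23 = 35222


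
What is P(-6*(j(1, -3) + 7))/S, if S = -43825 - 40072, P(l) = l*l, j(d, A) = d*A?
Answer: -576/83897 ≈ -0.0068656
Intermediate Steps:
j(d, A) = A*d
P(l) = l²
S = -83897
P(-6*(j(1, -3) + 7))/S = (-6*(-3*1 + 7))²/(-83897) = (-6*(-3 + 7))²*(-1/83897) = (-6*4)²*(-1/83897) = (-24)²*(-1/83897) = 576*(-1/83897) = -576/83897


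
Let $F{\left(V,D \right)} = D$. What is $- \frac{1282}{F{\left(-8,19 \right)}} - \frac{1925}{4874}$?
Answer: $- \frac{6285043}{92606} \approx -67.869$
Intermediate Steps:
$- \frac{1282}{F{\left(-8,19 \right)}} - \frac{1925}{4874} = - \frac{1282}{19} - \frac{1925}{4874} = - \frac{6285043}{92606}$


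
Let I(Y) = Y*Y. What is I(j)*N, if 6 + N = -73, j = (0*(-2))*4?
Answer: 0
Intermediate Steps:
j = 0 (j = 0*4 = 0)
I(Y) = Y²
N = -79 (N = -6 - 73 = -79)
I(j)*N = 0²*(-79) = 0*(-79) = 0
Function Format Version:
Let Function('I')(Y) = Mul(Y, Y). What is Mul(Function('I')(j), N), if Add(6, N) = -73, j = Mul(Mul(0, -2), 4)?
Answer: 0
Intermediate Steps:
j = 0 (j = Mul(0, 4) = 0)
Function('I')(Y) = Pow(Y, 2)
N = -79 (N = Add(-6, -73) = -79)
Mul(Function('I')(j), N) = Mul(Pow(0, 2), -79) = Mul(0, -79) = 0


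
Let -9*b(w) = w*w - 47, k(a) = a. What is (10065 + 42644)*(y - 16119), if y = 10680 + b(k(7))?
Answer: -2580263677/9 ≈ -2.8670e+8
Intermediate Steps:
b(w) = 47/9 - w**2/9 (b(w) = -(w*w - 47)/9 = -(w**2 - 47)/9 = -(-47 + w**2)/9 = 47/9 - w**2/9)
y = 96118/9 (y = 10680 + (47/9 - 1/9*7**2) = 10680 + (47/9 - 1/9*49) = 10680 + (47/9 - 49/9) = 10680 - 2/9 = 96118/9 ≈ 10680.)
(10065 + 42644)*(y - 16119) = (10065 + 42644)*(96118/9 - 16119) = 52709*(-48953/9) = -2580263677/9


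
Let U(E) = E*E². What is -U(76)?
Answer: -438976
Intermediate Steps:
U(E) = E³
-U(76) = -1*76³ = -1*438976 = -438976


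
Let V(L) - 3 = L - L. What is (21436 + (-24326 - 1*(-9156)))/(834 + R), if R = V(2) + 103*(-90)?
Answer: -6266/8433 ≈ -0.74303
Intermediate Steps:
V(L) = 3 (V(L) = 3 + (L - L) = 3 + 0 = 3)
R = -9267 (R = 3 + 103*(-90) = 3 - 9270 = -9267)
(21436 + (-24326 - 1*(-9156)))/(834 + R) = (21436 + (-24326 - 1*(-9156)))/(834 - 9267) = (21436 + (-24326 + 9156))/(-8433) = (21436 - 15170)*(-1/8433) = 6266*(-1/8433) = -6266/8433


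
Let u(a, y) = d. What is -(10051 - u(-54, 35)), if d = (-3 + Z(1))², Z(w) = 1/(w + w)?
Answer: -40179/4 ≈ -10045.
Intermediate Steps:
Z(w) = 1/(2*w)
d = 25/4 (d = (-3 + (½)/1)² = (-3 + (½)*1)² = (-3 + ½)² = (-5/2)² = 25/4 ≈ 6.2500)
u(a, y) = 25/4
-(10051 - u(-54, 35)) = -(10051 - 1*25/4) = -(10051 - 25/4) = -1*40179/4 = -40179/4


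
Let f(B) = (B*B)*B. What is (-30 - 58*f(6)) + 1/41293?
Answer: -518557493/41293 ≈ -12558.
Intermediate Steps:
f(B) = B³ (f(B) = B²*B = B³)
(-30 - 58*f(6)) + 1/41293 = (-30 - 58*6³) + 1/41293 = (-30 - 58*216) + 1/41293 = (-30 - 12528) + 1/41293 = -12558 + 1/41293 = -518557493/41293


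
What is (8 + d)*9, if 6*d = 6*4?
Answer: 108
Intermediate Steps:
d = 4 (d = (6*4)/6 = (1/6)*24 = 4)
(8 + d)*9 = (8 + 4)*9 = 12*9 = 108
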